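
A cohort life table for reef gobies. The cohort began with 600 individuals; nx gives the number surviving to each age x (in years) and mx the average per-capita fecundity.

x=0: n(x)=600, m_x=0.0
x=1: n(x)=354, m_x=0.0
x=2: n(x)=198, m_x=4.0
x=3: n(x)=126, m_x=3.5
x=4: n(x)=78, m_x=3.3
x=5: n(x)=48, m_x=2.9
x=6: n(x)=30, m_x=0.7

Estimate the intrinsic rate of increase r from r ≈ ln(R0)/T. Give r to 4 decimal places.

0.3510

lx = nx/n0 = nx/600: 1, 0.59, 0.33, 0.21, 0.13, 0.08, 0.05
R0 = Σ lx·mx = 0 + 0 + 1.32 + 0.735 + 0.429 + 0.232 + 0.035 = 2.751
Σ x·lx·mx = 7.931; T = 7.931/2.751 = 2.88295…
r ≈ ln(R0)/T = ln(2.751)/2.88295… = 0.351017… → 0.3510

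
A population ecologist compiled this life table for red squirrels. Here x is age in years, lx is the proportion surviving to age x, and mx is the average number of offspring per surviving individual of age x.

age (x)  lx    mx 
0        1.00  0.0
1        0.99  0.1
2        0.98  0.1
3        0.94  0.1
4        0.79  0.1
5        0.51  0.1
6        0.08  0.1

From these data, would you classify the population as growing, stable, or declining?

R0 = Σ lx·mx = 0 + 0.099 + 0.098 + 0.094 + 0.079 + 0.051 + 0.008 = 0.429
R0 < 1, so the population is declining.

declining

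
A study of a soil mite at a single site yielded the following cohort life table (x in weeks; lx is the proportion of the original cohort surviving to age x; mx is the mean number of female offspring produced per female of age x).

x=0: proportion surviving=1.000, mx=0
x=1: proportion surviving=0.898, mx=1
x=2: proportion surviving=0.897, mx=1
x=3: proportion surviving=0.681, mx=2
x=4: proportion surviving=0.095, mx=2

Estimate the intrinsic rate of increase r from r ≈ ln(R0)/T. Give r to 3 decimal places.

0.536

R0 = Σ lx·mx = 0 + 0.898 + 0.897 + 1.362 + 0.19 = 3.347
Σ x·lx·mx = 7.538; T = 7.538/3.347 = 2.25217…
r ≈ ln(R0)/T = ln(3.347)/2.25217… = 0.5364… → 0.536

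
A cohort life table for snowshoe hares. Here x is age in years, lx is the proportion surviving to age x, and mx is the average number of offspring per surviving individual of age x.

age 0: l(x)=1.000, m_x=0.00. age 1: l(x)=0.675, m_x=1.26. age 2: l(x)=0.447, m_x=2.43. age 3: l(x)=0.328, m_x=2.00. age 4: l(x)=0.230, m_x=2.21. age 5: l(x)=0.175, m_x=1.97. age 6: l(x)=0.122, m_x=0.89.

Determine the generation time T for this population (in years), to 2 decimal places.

lx·mx: 0, 0.8505, 1.08621, 0.656, 0.5083, 0.34475, 0.10858 → R0 = 3.55434
x·lx·mx: 0, 0.8505, 2.17242, 1.968, 2.0332, 1.72375, 0.65148 → Σ = 9.39935
T = 9.39935 / 3.55434 = 2.644471… → 2.64

2.64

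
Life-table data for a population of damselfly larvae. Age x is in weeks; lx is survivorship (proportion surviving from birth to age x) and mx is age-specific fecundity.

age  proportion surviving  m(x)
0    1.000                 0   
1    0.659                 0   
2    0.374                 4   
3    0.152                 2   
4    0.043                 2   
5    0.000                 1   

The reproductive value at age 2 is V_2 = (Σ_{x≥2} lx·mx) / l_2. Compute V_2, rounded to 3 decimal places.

lx·mx for x ≥ 2: 1.496, 0.304, 0.086, 0 → sum = 1.886
V_2 = 1.886 / l_2 = 1.886 / 0.374 = 5.042781… → 5.043

5.043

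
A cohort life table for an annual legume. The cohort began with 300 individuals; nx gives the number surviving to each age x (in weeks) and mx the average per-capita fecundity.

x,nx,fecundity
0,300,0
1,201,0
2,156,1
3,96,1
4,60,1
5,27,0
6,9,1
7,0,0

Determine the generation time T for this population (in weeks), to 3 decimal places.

2.785

lx = nx/n0 = nx/300: 1, 0.67, 0.52, 0.32, 0.2, 0.09, 0.03, 0
lx·mx: 0, 0, 0.52, 0.32, 0.2, 0, 0.03, 0 → R0 = 1.07
x·lx·mx: 0, 0, 1.04, 0.96, 0.8, 0, 0.18, 0 → Σ = 2.98
T = 2.98 / 1.07 = 2.785047… → 2.785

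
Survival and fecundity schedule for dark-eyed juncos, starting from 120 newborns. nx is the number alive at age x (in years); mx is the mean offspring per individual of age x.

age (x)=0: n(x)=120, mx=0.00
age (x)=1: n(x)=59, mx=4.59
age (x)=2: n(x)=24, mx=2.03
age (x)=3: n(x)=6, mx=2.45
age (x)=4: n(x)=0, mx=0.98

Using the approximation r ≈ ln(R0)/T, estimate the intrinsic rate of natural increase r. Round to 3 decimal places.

lx = nx/n0 = nx/120: 1, 0.49167…, 0.2, 0.05, 0
R0 = Σ lx·mx = 0 + 2.25675… + 0.406 + 0.1225 + 0 = 2.78525…
Σ x·lx·mx = 3.43625…; T = 3.43625…/2.78525… = 1.23373…
r ≈ ln(R0)/T = ln(2.78525…)/1.23373… = 0.83028… → 0.830

0.830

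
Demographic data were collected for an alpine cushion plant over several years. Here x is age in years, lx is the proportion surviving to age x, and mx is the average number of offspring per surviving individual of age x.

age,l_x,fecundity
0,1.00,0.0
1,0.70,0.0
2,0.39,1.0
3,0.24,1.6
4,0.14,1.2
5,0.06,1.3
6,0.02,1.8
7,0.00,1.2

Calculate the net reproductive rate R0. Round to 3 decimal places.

lx·mx by age: 0, 0, 0.39, 0.384, 0.168, 0.078, 0.036, 0
R0 = Σ lx·mx = 1.056 → 1.056

1.056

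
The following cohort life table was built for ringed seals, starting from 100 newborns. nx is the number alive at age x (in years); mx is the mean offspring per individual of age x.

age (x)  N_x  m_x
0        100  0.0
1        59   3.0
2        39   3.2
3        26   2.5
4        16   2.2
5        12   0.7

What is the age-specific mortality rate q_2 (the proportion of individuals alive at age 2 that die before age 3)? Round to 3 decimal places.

lx = nx/n0 = nx/100: 1, 0.59, 0.39, 0.26, 0.16, 0.12
q_2 = (l_2 − l_3) / l_2 = (0.39 − 0.26) / 0.39
     = 0.13 / 0.39 = 0.333333… → 0.333

0.333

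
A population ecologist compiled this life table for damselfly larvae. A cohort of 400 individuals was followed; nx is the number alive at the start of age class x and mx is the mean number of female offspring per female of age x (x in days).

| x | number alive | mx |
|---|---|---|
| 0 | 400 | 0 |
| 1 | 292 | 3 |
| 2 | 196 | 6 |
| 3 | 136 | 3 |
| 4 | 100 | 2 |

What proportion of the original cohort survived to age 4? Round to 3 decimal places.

l_4 = n_4/n_0 = 100/400 = 0.25 → 0.250

0.250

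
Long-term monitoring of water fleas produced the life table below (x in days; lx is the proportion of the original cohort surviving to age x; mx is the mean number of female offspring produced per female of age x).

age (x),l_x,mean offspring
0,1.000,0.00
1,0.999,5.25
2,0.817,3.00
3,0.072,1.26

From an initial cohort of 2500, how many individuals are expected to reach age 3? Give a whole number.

Expected survivors = N0 · l_3 = 2500 × 0.072 = 180 → 180

180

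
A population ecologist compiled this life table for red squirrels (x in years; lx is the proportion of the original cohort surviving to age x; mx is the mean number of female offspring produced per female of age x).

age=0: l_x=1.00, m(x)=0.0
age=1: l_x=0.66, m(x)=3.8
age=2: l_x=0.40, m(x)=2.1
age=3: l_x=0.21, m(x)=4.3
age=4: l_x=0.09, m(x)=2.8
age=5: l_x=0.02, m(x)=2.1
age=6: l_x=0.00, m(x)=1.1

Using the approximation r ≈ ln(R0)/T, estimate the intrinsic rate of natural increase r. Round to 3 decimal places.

R0 = Σ lx·mx = 0 + 2.508 + 0.84 + 0.903 + 0.252 + 0.042 + 0 = 4.545
Σ x·lx·mx = 8.115; T = 8.115/4.545 = 1.78548…
r ≈ ln(R0)/T = ln(4.545)/1.78548… = 0.84797… → 0.848

0.848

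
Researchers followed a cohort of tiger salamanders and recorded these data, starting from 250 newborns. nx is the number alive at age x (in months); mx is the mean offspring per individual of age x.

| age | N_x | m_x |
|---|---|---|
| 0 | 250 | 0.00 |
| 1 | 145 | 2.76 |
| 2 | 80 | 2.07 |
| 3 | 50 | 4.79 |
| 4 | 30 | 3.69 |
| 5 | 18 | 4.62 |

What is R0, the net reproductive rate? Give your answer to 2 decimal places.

lx = nx/n0 = nx/250: 1, 0.58, 0.32, 0.2, 0.12, 0.072
lx·mx by age: 0, 1.6008, 0.6624, 0.958, 0.4428, 0.33264
R0 = Σ lx·mx = 3.99664 → 4.00

4.00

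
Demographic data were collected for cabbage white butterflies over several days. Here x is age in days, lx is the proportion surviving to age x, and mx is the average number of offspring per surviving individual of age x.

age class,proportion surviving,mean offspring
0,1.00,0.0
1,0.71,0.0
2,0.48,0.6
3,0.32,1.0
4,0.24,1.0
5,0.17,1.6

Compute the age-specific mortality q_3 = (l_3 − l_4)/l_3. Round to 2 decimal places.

0.25

q_3 = (l_3 − l_4) / l_3 = (0.32 − 0.24) / 0.32
     = 0.08 / 0.32 = 0.25 → 0.25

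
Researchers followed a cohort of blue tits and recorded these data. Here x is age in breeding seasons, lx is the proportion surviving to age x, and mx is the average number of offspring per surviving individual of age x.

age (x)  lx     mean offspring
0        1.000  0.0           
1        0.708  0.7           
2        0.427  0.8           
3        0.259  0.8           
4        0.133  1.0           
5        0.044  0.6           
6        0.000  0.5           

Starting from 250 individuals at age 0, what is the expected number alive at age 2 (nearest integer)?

107

Expected survivors = N0 · l_2 = 250 × 0.427 = 106.75 → 107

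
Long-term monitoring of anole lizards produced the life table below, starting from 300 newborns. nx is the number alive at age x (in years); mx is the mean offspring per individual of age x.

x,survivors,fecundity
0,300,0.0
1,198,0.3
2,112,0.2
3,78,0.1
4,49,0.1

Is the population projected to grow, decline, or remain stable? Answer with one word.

lx = nx/n0 = nx/300: 1, 0.66, 0.37333…, 0.26, 0.16333…
R0 = Σ lx·mx = 0 + 0.198 + 0.074667… + 0.026 + 0.016333… = 0.315…
R0 < 1, so the population is declining.

declining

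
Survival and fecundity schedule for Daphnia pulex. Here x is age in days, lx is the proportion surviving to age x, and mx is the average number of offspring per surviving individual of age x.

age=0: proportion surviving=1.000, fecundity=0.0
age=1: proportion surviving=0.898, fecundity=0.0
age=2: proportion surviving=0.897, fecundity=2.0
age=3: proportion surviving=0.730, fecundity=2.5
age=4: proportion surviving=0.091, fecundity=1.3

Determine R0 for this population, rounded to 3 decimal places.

3.737

lx·mx by age: 0, 0, 1.794, 1.825, 0.1183
R0 = Σ lx·mx = 3.7373 → 3.737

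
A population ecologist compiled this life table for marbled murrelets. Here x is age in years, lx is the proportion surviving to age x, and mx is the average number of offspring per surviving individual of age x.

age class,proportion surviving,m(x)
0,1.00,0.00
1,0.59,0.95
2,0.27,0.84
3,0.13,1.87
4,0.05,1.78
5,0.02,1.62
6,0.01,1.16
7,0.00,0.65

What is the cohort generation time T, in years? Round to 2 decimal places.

lx·mx: 0, 0.5605, 0.2268, 0.2431, 0.089, 0.0324, 0.0116, 0 → R0 = 1.1634
x·lx·mx: 0, 0.5605, 0.4536, 0.7293, 0.356, 0.162, 0.0696, 0 → Σ = 2.331
T = 2.331 / 1.1634 = 2.00361… → 2.00

2.00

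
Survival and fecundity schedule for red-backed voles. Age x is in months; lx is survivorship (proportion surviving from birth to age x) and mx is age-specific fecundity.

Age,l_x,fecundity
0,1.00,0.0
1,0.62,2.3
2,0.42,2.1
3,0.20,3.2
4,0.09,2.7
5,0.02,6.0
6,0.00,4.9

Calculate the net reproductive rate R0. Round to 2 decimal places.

lx·mx by age: 0, 1.426, 0.882, 0.64, 0.243, 0.12, 0
R0 = Σ lx·mx = 3.311 → 3.31

3.31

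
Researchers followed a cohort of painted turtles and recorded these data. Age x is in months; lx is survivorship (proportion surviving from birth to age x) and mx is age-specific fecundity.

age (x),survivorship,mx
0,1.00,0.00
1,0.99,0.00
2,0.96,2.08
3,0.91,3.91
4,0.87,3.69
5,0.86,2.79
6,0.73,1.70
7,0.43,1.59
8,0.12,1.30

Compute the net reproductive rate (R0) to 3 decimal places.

lx·mx by age: 0, 0, 1.9968, 3.5581, 3.2103, 2.3994, 1.241, 0.6837, 0.156
R0 = Σ lx·mx = 13.2453 → 13.245

13.245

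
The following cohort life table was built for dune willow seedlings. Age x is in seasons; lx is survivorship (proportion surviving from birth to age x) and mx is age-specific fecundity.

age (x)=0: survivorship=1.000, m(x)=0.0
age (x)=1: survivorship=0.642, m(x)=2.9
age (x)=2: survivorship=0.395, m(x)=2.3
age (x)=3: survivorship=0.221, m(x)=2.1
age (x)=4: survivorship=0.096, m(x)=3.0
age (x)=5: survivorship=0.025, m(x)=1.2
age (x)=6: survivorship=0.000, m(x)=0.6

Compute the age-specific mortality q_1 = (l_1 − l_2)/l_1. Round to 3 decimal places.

0.385

q_1 = (l_1 − l_2) / l_1 = (0.642 − 0.395) / 0.642
     = 0.247 / 0.642 = 0.384735… → 0.385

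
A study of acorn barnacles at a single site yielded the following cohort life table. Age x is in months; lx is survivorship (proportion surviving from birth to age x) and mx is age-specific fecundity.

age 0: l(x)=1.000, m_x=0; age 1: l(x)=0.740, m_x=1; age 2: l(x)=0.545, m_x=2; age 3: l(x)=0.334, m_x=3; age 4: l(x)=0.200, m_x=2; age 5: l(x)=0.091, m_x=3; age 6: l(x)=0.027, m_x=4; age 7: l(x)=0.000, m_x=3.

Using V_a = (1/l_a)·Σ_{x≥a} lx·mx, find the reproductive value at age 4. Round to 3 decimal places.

3.905

lx·mx for x ≥ 4: 0.4, 0.273, 0.108, 0 → sum = 0.781
V_4 = 0.781 / l_4 = 0.781 / 0.2 = 3.905 → 3.905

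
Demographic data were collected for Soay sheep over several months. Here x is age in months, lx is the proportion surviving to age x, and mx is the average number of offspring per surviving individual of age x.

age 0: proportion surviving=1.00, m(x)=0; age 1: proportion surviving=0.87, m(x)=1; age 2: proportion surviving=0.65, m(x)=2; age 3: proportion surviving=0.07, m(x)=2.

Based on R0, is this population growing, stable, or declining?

growing

R0 = Σ lx·mx = 0 + 0.87 + 1.3 + 0.14 = 2.31
R0 > 1, so the population is growing.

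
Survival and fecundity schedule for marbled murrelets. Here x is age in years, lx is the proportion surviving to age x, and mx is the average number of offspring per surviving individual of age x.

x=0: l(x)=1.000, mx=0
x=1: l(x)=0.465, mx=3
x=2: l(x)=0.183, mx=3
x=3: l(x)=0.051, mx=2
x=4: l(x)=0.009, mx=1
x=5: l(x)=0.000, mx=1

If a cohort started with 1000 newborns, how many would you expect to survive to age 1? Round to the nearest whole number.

465

Expected survivors = N0 · l_1 = 1000 × 0.465 = 465 → 465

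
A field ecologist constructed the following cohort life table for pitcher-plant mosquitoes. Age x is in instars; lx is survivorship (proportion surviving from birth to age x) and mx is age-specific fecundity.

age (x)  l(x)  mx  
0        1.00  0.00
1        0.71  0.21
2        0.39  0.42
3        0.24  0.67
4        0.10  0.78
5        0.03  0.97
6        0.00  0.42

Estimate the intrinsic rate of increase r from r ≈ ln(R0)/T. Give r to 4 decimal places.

R0 = Σ lx·mx = 0 + 0.1491 + 0.1638 + 0.1608 + 0.078 + 0.0291 + 0 = 0.5808
Σ x·lx·mx = 1.4166; T = 1.4166/0.5808 = 2.43905…
r ≈ ln(R0)/T = ln(0.5808)/2.43905… = -0.222771… → -0.2228

-0.2228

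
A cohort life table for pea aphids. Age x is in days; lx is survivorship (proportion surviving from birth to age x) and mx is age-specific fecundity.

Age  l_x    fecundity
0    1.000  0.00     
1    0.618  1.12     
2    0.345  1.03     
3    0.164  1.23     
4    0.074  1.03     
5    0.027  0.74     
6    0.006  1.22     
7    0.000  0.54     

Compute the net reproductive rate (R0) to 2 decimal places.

1.35

lx·mx by age: 0, 0.69216, 0.35535, 0.20172, 0.07622, 0.01998, 0.00732, 0
R0 = Σ lx·mx = 1.35275 → 1.35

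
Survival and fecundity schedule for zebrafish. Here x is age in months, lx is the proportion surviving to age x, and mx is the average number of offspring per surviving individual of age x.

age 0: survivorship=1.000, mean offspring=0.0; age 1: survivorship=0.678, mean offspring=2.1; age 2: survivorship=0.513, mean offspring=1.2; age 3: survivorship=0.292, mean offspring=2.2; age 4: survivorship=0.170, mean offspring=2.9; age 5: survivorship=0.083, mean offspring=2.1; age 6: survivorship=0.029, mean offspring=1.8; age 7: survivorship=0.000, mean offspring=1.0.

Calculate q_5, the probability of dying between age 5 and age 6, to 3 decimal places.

0.651

q_5 = (l_5 − l_6) / l_5 = (0.083 − 0.029) / 0.083
     = 0.054 / 0.083 = 0.650602… → 0.651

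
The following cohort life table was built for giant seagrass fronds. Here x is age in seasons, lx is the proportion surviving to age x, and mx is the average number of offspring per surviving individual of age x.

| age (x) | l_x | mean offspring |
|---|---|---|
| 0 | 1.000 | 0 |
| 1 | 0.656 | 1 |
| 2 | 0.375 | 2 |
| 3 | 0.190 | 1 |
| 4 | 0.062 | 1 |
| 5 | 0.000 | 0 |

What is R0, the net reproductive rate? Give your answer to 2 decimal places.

1.66

lx·mx by age: 0, 0.656, 0.75, 0.19, 0.062, 0
R0 = Σ lx·mx = 1.658 → 1.66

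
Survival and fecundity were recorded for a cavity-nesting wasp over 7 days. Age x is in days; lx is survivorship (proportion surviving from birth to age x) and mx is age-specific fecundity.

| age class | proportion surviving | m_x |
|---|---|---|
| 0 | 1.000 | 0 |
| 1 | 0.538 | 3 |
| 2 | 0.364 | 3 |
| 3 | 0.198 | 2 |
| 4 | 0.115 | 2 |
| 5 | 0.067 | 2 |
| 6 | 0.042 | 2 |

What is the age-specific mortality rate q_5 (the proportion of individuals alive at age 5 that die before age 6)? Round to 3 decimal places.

q_5 = (l_5 − l_6) / l_5 = (0.067 − 0.042) / 0.067
     = 0.025 / 0.067 = 0.373134… → 0.373

0.373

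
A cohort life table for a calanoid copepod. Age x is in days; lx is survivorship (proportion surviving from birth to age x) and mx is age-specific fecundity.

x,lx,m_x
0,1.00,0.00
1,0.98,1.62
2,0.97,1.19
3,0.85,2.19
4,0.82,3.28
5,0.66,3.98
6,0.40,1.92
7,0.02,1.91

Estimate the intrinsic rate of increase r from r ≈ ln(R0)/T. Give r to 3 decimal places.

0.665

R0 = Σ lx·mx = 0 + 1.5876 + 1.1543 + 1.8615 + 2.6896 + 2.6268 + 0.768 + 0.0382 = 10.726
Σ x·lx·mx = 38.2485; T = 38.2485/10.726 = 3.56596…
r ≈ ln(R0)/T = ln(10.726)/3.56596… = 0.66537… → 0.665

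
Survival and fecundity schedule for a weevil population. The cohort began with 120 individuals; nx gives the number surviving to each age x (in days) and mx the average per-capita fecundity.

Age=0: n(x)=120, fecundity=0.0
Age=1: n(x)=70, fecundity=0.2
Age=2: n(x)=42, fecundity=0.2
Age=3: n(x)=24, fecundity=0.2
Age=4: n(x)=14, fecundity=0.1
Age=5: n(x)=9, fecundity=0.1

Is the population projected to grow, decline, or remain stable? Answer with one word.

lx = nx/n0 = nx/120: 1, 0.58333…, 0.35, 0.2, 0.11667…, 0.075
R0 = Σ lx·mx = 0 + 0.116667… + 0.07 + 0.04 + 0.011667… + 0.0075 = 0.245833…
R0 < 1, so the population is declining.

declining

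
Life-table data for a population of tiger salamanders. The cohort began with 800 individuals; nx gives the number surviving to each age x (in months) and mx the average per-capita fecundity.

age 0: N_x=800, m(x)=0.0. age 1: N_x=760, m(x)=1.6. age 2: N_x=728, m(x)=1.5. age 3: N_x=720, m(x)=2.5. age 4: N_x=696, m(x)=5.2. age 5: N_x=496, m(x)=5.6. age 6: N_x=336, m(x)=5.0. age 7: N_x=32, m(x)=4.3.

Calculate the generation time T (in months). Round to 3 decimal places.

3.912

lx = nx/n0 = nx/800: 1, 0.95, 0.91, 0.9, 0.87, 0.62, 0.42, 0.04
lx·mx: 0, 1.52, 1.365, 2.25, 4.524, 3.472, 2.1, 0.172 → R0 = 15.403
x·lx·mx: 0, 1.52, 2.73, 6.75, 18.096, 17.36, 12.6, 1.204 → Σ = 60.26
T = 60.26 / 15.403 = 3.912225… → 3.912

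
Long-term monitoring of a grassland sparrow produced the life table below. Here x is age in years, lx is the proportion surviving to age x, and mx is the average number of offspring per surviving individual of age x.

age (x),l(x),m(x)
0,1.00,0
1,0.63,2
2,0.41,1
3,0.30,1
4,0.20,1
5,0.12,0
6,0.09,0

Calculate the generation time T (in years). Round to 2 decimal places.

1.74

lx·mx: 0, 1.26, 0.41, 0.3, 0.2, 0, 0 → R0 = 2.17
x·lx·mx: 0, 1.26, 0.82, 0.9, 0.8, 0, 0 → Σ = 3.78
T = 3.78 / 2.17 = 1.741935… → 1.74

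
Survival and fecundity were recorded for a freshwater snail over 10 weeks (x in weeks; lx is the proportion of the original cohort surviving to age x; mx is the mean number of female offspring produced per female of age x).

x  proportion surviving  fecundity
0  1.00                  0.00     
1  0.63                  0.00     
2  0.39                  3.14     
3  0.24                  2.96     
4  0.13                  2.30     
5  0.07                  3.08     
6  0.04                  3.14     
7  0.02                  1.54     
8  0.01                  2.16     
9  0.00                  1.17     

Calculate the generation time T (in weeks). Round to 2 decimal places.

lx·mx: 0, 0, 1.2246, 0.7104, 0.299, 0.2156, 0.1256, 0.0308, 0.0216, 0 → R0 = 2.6276
x·lx·mx: 0, 0, 2.4492, 2.1312, 1.196, 1.078, 0.7536, 0.2156, 0.1728, 0 → Σ = 7.9964
T = 7.9964 / 2.6276 = 3.043233… → 3.04

3.04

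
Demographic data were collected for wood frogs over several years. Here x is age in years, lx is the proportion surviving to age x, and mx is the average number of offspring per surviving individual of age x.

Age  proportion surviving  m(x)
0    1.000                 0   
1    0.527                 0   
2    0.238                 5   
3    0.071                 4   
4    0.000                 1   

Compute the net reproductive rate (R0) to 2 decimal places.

1.47

lx·mx by age: 0, 0, 1.19, 0.284, 0
R0 = Σ lx·mx = 1.474 → 1.47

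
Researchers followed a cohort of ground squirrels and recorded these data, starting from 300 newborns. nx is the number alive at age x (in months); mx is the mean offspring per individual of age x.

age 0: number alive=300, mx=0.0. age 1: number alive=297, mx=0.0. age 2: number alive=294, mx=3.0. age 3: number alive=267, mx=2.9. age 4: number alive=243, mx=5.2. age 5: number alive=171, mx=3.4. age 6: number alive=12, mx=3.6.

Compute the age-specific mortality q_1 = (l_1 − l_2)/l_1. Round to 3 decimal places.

0.010

lx = nx/n0 = nx/300: 1, 0.99, 0.98, 0.89, 0.81, 0.57, 0.04
q_1 = (l_1 − l_2) / l_1 = (0.99 − 0.98) / 0.99
     = 0.01 / 0.99 = 0.010101… → 0.010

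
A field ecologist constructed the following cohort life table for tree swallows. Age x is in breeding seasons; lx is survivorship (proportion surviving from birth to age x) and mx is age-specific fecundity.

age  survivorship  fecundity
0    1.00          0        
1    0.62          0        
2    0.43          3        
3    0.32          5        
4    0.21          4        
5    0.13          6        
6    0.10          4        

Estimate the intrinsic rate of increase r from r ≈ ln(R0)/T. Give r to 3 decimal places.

R0 = Σ lx·mx = 0 + 0 + 1.29 + 1.6 + 0.84 + 0.78 + 0.4 = 4.91
Σ x·lx·mx = 17.04; T = 17.04/4.91 = 3.47047…
r ≈ ln(R0)/T = ln(4.91)/3.47047… = 0.45852… → 0.459

0.459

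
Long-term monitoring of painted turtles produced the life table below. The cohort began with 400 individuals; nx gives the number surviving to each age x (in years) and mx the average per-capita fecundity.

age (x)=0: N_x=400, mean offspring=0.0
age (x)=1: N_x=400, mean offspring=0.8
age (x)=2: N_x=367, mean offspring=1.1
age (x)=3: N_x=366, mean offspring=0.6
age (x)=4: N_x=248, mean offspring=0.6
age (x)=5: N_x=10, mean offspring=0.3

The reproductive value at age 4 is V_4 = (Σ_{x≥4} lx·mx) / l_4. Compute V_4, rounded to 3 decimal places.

0.612

lx = nx/n0 = nx/400: 1, 1, 0.9175, 0.915, 0.62, 0.025
lx·mx for x ≥ 4: 0.372, 0.0075 → sum = 0.3795
V_4 = 0.3795 / l_4 = 0.3795 / 0.62 = 0.612097… → 0.612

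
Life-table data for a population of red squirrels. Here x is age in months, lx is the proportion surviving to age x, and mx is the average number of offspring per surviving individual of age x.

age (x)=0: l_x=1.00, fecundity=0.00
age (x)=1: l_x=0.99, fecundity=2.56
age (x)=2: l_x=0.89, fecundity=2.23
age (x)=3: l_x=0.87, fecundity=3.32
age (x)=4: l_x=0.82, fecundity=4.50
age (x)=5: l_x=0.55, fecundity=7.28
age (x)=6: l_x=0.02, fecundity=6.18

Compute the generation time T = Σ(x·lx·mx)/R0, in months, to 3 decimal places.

3.329

lx·mx: 0, 2.5344, 1.9847, 2.8884, 3.69, 4.004, 0.1236 → R0 = 15.2251
x·lx·mx: 0, 2.5344, 3.9694, 8.6652, 14.76, 20.02, 0.7416 → Σ = 50.6906
T = 50.6906 / 15.2251 = 3.32941… → 3.329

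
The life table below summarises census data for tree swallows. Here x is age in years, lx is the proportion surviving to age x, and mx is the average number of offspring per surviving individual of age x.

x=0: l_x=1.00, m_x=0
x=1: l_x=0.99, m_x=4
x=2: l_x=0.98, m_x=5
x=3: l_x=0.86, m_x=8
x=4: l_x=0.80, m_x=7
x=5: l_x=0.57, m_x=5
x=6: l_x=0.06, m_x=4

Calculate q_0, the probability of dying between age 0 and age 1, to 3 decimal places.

0.010

q_0 = (l_0 − l_1) / l_0 = (1 − 0.99) / 1
     = 0.01 / 1 = 0.01 → 0.010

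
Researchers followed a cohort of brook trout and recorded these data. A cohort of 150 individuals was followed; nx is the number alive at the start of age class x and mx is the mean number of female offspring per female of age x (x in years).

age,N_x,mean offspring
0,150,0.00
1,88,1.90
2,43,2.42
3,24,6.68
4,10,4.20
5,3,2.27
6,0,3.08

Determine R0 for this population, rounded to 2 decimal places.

3.20

lx = nx/n0 = nx/150: 1, 0.58667…, 0.28667…, 0.16, 0.06667…, 0.02, 0
lx·mx by age: 0, 1.114667…, 0.693733…, 1.0688, 0.28…, 0.0454, 0
R0 = Σ lx·mx = 3.2026… → 3.20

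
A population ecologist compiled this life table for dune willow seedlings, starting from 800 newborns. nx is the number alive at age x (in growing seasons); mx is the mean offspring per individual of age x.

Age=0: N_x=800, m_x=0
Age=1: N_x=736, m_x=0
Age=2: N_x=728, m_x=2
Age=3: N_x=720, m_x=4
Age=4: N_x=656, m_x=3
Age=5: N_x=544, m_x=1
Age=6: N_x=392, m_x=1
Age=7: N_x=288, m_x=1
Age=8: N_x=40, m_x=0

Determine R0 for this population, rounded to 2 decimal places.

lx = nx/n0 = nx/800: 1, 0.92, 0.91, 0.9, 0.82, 0.68, 0.49, 0.36, 0.05
lx·mx by age: 0, 0, 1.82, 3.6, 2.46, 0.68, 0.49, 0.36, 0
R0 = Σ lx·mx = 9.41 → 9.41

9.41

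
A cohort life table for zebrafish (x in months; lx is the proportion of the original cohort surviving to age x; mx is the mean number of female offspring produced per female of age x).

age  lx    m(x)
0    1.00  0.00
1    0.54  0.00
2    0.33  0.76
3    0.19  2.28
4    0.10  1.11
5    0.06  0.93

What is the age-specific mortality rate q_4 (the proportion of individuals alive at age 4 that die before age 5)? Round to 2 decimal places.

0.40

q_4 = (l_4 − l_5) / l_4 = (0.1 − 0.06) / 0.1
     = 0.04 / 0.1 = 0.4 → 0.40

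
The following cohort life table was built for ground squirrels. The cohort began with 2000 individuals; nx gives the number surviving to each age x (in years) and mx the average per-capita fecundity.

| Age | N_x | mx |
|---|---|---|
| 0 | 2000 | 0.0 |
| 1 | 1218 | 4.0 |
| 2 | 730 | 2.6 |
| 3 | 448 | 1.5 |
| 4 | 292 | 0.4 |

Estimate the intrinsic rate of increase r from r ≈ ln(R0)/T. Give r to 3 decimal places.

0.901

lx = nx/n0 = nx/2000: 1, 0.609, 0.365, 0.224, 0.146
R0 = Σ lx·mx = 0 + 2.436 + 0.949 + 0.336 + 0.0584 = 3.7794
Σ x·lx·mx = 5.5756; T = 5.5756/3.7794 = 1.47526…
r ≈ ln(R0)/T = ln(3.7794)/1.47526… = 0.90124… → 0.901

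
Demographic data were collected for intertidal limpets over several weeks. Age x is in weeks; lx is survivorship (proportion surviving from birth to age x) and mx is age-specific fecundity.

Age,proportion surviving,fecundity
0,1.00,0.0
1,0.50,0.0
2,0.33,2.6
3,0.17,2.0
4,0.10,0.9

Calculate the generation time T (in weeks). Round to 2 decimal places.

2.40

lx·mx: 0, 0, 0.858, 0.34, 0.09 → R0 = 1.288
x·lx·mx: 0, 0, 1.716, 1.02, 0.36 → Σ = 3.096
T = 3.096 / 1.288 = 2.403727… → 2.40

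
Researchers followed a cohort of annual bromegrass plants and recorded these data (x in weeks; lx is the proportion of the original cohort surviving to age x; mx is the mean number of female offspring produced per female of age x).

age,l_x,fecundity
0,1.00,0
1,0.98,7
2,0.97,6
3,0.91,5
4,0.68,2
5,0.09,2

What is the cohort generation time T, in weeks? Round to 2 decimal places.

lx·mx: 0, 6.86, 5.82, 4.55, 1.36, 0.18 → R0 = 18.77
x·lx·mx: 0, 6.86, 11.64, 13.65, 5.44, 0.9 → Σ = 38.49
T = 38.49 / 18.77 = 2.050613… → 2.05

2.05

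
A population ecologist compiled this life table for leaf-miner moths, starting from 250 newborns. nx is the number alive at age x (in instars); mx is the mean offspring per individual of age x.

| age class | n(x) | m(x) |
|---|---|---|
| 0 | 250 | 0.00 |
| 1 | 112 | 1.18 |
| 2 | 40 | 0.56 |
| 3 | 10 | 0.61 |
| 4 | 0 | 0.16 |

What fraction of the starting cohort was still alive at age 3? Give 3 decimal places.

0.040

l_3 = n_3/n_0 = 10/250 = 0.04 → 0.040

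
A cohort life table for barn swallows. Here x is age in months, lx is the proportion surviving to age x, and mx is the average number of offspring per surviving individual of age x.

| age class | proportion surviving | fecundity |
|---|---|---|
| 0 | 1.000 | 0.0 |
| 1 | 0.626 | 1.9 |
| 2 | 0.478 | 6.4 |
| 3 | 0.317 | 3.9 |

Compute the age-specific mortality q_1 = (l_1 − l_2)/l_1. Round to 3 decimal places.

0.236

q_1 = (l_1 − l_2) / l_1 = (0.626 − 0.478) / 0.626
     = 0.148 / 0.626 = 0.236422… → 0.236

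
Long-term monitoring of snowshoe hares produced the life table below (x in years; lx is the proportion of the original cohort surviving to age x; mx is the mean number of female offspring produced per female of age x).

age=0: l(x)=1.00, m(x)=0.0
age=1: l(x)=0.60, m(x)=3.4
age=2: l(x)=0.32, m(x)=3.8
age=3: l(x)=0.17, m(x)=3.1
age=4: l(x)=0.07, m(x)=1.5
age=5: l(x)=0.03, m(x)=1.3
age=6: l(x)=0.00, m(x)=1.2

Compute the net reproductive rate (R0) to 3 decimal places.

3.927

lx·mx by age: 0, 2.04, 1.216, 0.527, 0.105, 0.039, 0
R0 = Σ lx·mx = 3.927 → 3.927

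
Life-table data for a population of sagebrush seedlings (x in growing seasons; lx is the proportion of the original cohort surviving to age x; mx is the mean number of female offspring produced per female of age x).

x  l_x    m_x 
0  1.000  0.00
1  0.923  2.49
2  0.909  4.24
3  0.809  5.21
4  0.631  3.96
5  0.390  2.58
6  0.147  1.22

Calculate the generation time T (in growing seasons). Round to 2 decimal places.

lx·mx: 0, 2.29827, 3.85416, 4.21489, 2.49876, 1.0062, 0.17934 → R0 = 14.05162
x·lx·mx: 0, 2.29827, 7.70832, 12.64467, 9.99504, 5.031, 1.07604 → Σ = 38.75334
T = 38.75334 / 14.05162 = 2.757927… → 2.76

2.76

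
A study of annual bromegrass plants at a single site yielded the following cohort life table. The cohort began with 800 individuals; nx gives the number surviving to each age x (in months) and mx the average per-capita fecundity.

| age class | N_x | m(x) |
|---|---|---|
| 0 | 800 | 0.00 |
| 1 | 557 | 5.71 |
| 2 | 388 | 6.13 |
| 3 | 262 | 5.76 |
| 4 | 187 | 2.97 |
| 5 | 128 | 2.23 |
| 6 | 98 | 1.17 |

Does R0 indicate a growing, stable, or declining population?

growing

lx = nx/n0 = nx/800: 1, 0.69625, 0.485, 0.3275, 0.23375, 0.16, 0.1225
R0 = Σ lx·mx = 0 + 3.975588… + 2.97305 + 1.8864 + 0.694238… + 0.3568 + 0.143325 = 10.0294…
R0 > 1, so the population is growing.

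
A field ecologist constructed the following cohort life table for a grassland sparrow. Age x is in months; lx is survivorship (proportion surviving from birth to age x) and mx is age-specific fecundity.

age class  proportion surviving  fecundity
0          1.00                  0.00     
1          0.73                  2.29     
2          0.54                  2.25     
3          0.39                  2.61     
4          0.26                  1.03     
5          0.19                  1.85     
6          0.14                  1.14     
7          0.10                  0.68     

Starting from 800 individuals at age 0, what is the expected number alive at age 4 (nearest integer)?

208

Expected survivors = N0 · l_4 = 800 × 0.26 = 208 → 208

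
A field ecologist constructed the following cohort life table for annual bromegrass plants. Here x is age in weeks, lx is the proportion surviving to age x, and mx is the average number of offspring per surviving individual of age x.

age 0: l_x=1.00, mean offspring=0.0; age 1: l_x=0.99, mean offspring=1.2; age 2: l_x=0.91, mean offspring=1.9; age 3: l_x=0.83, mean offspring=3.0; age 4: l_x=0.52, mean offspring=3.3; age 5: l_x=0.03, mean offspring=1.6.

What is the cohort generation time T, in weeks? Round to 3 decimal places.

2.680

lx·mx: 0, 1.188, 1.729, 2.49, 1.716, 0.048 → R0 = 7.171
x·lx·mx: 0, 1.188, 3.458, 7.47, 6.864, 0.24 → Σ = 19.22
T = 19.22 / 7.171 = 2.68024… → 2.680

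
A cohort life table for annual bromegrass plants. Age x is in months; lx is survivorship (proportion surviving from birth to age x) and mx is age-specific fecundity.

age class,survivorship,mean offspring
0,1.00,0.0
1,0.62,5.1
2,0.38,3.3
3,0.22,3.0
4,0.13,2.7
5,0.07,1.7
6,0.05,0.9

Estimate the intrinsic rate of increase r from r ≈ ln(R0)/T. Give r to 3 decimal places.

R0 = Σ lx·mx = 0 + 3.162 + 1.254 + 0.66 + 0.351 + 0.119 + 0.045 = 5.591
Σ x·lx·mx = 9.919; T = 9.919/5.591 = 1.7741…
r ≈ ln(R0)/T = ln(5.591)/1.7741… = 0.97016… → 0.970

0.970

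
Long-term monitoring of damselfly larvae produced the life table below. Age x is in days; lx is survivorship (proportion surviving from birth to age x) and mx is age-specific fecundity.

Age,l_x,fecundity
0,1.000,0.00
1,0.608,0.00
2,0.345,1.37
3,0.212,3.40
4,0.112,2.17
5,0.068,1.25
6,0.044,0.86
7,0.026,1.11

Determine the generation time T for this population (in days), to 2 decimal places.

3.11

lx·mx: 0, 0, 0.47265, 0.7208, 0.24304, 0.085, 0.03784, 0.02886 → R0 = 1.58819
x·lx·mx: 0, 0, 0.9453, 2.1624, 0.97216, 0.425, 0.22704, 0.20202 → Σ = 4.93392
T = 4.93392 / 1.58819 = 3.106631… → 3.11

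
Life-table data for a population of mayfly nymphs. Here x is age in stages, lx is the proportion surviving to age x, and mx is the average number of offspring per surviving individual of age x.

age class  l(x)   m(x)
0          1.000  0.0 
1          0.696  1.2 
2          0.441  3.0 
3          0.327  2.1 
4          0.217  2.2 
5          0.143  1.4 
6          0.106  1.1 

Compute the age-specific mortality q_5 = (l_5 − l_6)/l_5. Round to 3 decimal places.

q_5 = (l_5 − l_6) / l_5 = (0.143 − 0.106) / 0.143
     = 0.037 / 0.143 = 0.258741… → 0.259

0.259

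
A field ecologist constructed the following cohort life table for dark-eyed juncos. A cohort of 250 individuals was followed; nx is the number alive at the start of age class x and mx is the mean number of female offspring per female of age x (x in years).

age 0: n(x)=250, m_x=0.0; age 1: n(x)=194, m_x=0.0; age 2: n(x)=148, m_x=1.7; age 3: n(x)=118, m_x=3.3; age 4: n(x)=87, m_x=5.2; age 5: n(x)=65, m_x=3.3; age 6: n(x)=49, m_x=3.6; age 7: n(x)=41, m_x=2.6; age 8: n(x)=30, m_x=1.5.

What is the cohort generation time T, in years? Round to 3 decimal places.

lx = nx/n0 = nx/250: 1, 0.776, 0.592, 0.472, 0.348, 0.26, 0.196, 0.164, 0.12
lx·mx: 0, 0, 1.0064, 1.5576, 1.8096, 0.858, 0.7056, 0.4264, 0.18 → R0 = 6.5436
x·lx·mx: 0, 0, 2.0128, 4.6728, 7.2384, 4.29, 4.2336, 2.9848, 1.44 → Σ = 26.8724
T = 26.8724 / 6.5436 = 4.106669… → 4.107

4.107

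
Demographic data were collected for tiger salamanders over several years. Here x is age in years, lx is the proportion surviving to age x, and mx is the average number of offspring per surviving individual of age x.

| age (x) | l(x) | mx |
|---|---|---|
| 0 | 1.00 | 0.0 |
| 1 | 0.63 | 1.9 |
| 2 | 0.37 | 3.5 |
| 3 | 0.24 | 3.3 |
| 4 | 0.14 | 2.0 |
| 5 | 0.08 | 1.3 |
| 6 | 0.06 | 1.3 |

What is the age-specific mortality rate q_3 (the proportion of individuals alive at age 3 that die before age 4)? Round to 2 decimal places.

0.42

q_3 = (l_3 − l_4) / l_3 = (0.24 − 0.14) / 0.24
     = 0.1 / 0.24 = 0.416667… → 0.42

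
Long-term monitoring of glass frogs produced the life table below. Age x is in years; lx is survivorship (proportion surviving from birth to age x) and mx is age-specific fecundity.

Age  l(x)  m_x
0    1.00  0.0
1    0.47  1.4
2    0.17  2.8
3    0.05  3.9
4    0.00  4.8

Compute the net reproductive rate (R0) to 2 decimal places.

1.33

lx·mx by age: 0, 0.658, 0.476, 0.195, 0
R0 = Σ lx·mx = 1.329 → 1.33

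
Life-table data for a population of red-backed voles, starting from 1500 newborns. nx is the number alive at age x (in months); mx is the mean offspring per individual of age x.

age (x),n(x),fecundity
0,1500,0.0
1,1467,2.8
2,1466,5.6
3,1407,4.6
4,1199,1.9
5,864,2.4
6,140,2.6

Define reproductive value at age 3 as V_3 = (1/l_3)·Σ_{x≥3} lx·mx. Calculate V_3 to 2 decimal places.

7.95

lx = nx/n0 = nx/1500: 1, 0.978, 0.97733…, 0.938, 0.79933…, 0.576, 0.09333…
lx·mx for x ≥ 3: 4.3148, 1.518733…, 1.3824, 0.242667… → sum = 7.4586…
V_3 = 7.4586… / l_3 = 7.4586… / 0.938 = 7.951599… → 7.95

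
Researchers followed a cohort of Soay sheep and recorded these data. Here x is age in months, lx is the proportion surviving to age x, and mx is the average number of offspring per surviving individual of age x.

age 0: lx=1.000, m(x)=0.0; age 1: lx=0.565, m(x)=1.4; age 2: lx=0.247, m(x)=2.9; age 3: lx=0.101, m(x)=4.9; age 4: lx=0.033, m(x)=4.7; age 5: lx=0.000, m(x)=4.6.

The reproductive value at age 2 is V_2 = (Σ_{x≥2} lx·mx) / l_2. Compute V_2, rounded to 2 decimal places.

5.53

lx·mx for x ≥ 2: 0.7163, 0.4949, 0.1551, 0 → sum = 1.3663
V_2 = 1.3663 / l_2 = 1.3663 / 0.247 = 5.531579… → 5.53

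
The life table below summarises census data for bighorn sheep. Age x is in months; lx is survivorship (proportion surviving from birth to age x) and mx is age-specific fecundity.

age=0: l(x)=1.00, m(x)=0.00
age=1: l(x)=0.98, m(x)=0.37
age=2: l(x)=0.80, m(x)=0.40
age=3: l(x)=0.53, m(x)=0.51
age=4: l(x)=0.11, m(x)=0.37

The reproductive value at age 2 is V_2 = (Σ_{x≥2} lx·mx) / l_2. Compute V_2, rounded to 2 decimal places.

lx·mx for x ≥ 2: 0.32, 0.2703, 0.0407 → sum = 0.631
V_2 = 0.631 / l_2 = 0.631 / 0.8 = 0.78875 → 0.79

0.79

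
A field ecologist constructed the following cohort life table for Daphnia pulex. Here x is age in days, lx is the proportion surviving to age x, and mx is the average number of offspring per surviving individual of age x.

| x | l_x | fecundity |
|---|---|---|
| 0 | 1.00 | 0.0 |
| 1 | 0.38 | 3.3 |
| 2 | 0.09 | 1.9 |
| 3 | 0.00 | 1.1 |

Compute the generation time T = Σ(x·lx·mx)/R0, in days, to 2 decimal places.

lx·mx: 0, 1.254, 0.171, 0 → R0 = 1.425
x·lx·mx: 0, 1.254, 0.342, 0 → Σ = 1.596
T = 1.596 / 1.425 = 1.12 → 1.12

1.12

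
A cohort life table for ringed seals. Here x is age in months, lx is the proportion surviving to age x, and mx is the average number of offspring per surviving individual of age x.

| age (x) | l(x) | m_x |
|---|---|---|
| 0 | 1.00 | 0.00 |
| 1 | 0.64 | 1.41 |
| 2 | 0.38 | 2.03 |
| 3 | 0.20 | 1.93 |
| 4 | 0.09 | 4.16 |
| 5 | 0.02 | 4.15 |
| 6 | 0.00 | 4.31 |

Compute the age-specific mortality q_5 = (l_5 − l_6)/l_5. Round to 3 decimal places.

1.000

q_5 = (l_5 − l_6) / l_5 = (0.02 − 0) / 0.02
     = 0.02 / 0.02 = 1 → 1.000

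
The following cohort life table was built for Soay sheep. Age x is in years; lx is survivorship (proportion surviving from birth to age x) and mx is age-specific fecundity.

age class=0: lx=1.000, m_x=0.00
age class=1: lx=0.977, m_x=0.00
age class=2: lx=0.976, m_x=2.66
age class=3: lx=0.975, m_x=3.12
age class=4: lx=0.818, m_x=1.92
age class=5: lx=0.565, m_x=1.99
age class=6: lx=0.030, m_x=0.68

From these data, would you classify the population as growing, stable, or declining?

R0 = Σ lx·mx = 0 + 0 + 2.59616 + 3.042 + 1.57056 + 1.12435 + 0.0204 = 8.35347
R0 > 1, so the population is growing.

growing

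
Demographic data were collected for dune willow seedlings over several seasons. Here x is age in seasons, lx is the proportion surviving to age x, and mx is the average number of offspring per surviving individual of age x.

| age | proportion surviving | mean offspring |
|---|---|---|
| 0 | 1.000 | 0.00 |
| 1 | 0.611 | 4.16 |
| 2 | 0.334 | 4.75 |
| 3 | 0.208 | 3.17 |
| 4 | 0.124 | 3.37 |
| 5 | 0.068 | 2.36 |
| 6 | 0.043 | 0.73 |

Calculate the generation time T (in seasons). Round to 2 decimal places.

1.92

lx·mx: 0, 2.54176, 1.5865, 0.65936, 0.41788, 0.16048, 0.03139 → R0 = 5.39737
x·lx·mx: 0, 2.54176, 3.173, 1.97808, 1.67152, 0.8024, 0.18834 → Σ = 10.3551
T = 10.3551 / 5.39737 = 1.918546… → 1.92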